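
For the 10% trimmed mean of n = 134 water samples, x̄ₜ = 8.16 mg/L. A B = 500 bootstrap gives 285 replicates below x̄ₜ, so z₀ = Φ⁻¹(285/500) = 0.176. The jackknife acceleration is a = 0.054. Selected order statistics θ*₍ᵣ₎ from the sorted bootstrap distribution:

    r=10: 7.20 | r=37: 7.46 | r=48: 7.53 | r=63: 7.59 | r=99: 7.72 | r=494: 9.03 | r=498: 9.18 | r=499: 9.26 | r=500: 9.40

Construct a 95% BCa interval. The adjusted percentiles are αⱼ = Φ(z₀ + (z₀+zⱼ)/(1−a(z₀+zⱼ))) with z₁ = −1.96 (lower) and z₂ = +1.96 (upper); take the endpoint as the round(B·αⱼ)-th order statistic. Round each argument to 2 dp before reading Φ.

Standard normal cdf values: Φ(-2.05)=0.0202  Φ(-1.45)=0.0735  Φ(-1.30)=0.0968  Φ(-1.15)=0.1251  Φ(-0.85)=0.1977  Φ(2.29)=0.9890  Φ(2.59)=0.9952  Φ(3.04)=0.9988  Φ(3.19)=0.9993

(7.46, 9.18)

Lower: z₀ + z₁ = 0.176 + (-1.960) = -1.784; 1 − a(z₀+z₁) = 1 − (0.054)(-1.784) = 1.0963; argument = 0.176 + (-1.784)/1.0963 = -1.4512 → -1.45.
α₁ = Φ(-1.45) = 0.0735; rank = round(500 × 0.0735) = 37; θ*₍37₎ = 7.46.
Upper: z₀ + z₂ = 2.136; 1 − a(z₀+z₂) = 0.8847; argument = 2.5905 → 2.59; α₂ = 0.9952; rank = 498; θ*₍498₎ = 9.18.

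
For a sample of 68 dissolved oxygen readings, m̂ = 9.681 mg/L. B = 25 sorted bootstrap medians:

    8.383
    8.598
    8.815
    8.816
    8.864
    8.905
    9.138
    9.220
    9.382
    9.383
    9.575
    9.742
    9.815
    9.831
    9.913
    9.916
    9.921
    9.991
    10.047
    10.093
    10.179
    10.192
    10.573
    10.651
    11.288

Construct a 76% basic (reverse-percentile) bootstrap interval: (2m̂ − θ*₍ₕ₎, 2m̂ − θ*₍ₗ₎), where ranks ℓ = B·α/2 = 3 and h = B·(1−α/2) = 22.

Percentile endpoints at ranks 3 and 22: θ*₍3₎ = 8.815, θ*₍22₎ = 10.192.
Basic interval reflects these around m̂:
  lower = 2 × 9.681 − 10.192 = 9.170
  upper = 2 × 9.681 − 8.815 = 10.547

(9.170, 10.547)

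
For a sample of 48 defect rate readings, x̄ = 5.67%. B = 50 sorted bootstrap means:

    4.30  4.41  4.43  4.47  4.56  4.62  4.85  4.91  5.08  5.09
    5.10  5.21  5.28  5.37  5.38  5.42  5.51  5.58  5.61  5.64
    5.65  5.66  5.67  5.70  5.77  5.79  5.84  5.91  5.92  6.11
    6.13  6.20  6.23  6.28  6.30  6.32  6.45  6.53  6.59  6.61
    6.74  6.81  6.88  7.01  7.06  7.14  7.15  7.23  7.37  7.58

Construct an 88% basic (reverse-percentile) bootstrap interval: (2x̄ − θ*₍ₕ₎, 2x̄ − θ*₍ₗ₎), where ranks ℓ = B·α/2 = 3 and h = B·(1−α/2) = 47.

Percentile endpoints at ranks 3 and 47: θ*₍3₎ = 4.43, θ*₍47₎ = 7.15.
Basic interval reflects these around x̄:
  lower = 2 × 5.67 − 7.15 = 4.19
  upper = 2 × 5.67 − 4.43 = 6.91

(4.19, 6.91)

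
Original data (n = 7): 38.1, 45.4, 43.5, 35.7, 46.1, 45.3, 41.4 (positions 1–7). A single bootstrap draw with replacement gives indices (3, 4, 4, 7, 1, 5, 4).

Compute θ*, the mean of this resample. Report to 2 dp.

Resample values: 43.5, 35.7, 35.7, 41.4, 38.1, 46.1, 35.7.
Mean = (43.5 + 35.7 + 35.7 + 41.4 + 38.1 + 46.1 + 35.7) / 7 = 276.20 / 7 = 39.46

θ* = 39.46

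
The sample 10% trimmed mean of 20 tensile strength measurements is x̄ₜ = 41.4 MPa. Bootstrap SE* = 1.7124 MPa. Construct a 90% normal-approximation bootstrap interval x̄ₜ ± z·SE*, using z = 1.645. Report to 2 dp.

Margin = 1.645 × 1.7124 = 2.817
Interval: 41.4 ± 2.817

(38.58, 44.22)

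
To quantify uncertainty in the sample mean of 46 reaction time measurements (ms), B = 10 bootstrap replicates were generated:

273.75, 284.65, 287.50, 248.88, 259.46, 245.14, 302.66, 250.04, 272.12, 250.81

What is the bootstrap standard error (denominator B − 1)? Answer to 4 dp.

Bootstrap SE is the standard deviation of the 10 replicate means.
Mean of replicates: (273.75 + 284.65 + 287.50 + 248.88 + 259.46 + 245.14 + 302.66 + 250.04 + 272.12 + 250.81) / 10 = 2675.01000 / 10 = 267.50100
Sum of squared deviations: (+6.24900)² + (+17.14900)² + (+19.99900)² + (−18.62100)² + (−8.04100)² + (−22.36100)² + (+35.15900)² + (−17.46100)² + (+4.61900)² + (−16.69100)² = 3485.47829
Variance = 3485.47829 / 9 = 387.27537
SE* = √387.27537

SE* = 19.6793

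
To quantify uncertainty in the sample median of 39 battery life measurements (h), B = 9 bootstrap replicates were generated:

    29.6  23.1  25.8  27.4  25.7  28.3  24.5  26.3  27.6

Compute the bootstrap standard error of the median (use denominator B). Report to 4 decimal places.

Bootstrap SE is the standard deviation of the 9 replicate medians.
Mean of replicates: (29.6 + 23.1 + 25.8 + 27.4 + 25.7 + 28.3 + 24.5 + 26.3 + 27.6) / 9 = 238.30000 / 9 = 26.47778
Sum of squared deviations: (+3.12222)² + (−3.37778)² + (−0.67778)² + (+0.92222)² + (−0.77778)² + (+1.82222)² + (−1.97778)² + (−0.17778)² + (+1.12222)² = 31.59556
Variance = 31.59556 / 9 = 3.51062
SE* = √3.51062

SE* = 1.8737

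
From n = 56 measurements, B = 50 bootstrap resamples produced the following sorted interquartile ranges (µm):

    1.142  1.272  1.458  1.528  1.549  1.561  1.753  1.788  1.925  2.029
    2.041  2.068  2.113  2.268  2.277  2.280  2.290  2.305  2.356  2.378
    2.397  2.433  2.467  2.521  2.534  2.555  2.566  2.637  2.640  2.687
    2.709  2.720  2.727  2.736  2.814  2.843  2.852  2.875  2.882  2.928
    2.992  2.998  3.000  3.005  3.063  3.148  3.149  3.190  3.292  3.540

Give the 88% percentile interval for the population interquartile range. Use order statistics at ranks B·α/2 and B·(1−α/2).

(1.458, 3.149)

α = 0.12; lower rank = 50 × 0.060 = 3; upper rank = 50 × 0.940 = 47.
The 3rd smallest replicate is 1.458; the 47th is 3.149.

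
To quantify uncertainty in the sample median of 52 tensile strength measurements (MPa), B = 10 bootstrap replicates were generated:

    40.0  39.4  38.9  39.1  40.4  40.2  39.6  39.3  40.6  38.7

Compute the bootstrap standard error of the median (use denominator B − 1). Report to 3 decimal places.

Bootstrap SE is the standard deviation of the 10 replicate medians.
Mean of replicates: (40.0 + 39.4 + 38.9 + 39.1 + 40.4 + 40.2 + 39.6 + 39.3 + 40.6 + 38.7) / 10 = 396.2000 / 10 = 39.6200
Sum of squared deviations: (+0.3800)² + (−0.2200)² + (−0.7200)² + (−0.5200)² + (+0.7800)² + (+0.5800)² + (−0.0200)² + (−0.3200)² + (+0.9800)² + (−0.9200)² = 3.8360
Variance = 3.8360 / 9 = 0.4262
SE* = √0.4262

SE* = 0.653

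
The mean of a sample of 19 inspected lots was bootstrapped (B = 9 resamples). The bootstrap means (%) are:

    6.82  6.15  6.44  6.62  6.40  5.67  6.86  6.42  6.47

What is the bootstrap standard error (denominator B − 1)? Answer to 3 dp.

Bootstrap SE is the standard deviation of the 9 replicate means.
Mean of replicates: (6.82 + 6.15 + 6.44 + 6.62 + 6.40 + 5.67 + 6.86 + 6.42 + 6.47) / 9 = 57.8500 / 9 = 6.4278
Sum of squared deviations: (+0.3922)² + (−0.2778)² + (+0.0122)² + (+0.1922)² + (−0.0278)² + (−0.7578)² + (+0.4322)² + (−0.0078)² + (+0.0422)² = 1.0318
Variance = 1.0318 / 8 = 0.1290
SE* = √0.1290

SE* = 0.359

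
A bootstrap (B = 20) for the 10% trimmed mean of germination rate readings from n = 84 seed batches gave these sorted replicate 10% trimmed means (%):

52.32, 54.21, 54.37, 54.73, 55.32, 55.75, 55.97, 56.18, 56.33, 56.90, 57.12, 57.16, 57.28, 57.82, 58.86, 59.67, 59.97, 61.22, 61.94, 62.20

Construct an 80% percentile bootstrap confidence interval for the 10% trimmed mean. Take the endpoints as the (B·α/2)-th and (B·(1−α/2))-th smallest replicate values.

(54.21, 61.22)

α = 0.20; lower rank = 20 × 0.100 = 2; upper rank = 20 × 0.900 = 18.
The 2nd smallest replicate is 54.21; the 18th is 61.22.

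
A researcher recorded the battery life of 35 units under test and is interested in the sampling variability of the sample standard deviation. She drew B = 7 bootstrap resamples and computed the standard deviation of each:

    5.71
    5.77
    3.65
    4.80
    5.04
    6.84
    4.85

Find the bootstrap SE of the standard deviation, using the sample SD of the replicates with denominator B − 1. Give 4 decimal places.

Bootstrap SE is the standard deviation of the 7 replicate standard deviations.
Mean of replicates: (5.71 + 5.77 + 3.65 + 4.80 + 5.04 + 6.84 + 4.85) / 7 = 36.66000 / 7 = 5.23714
Sum of squared deviations: (+0.47286)² + (+0.53286)² + (−1.58714)² + (−0.43714)² + (−0.19714)² + (+1.60286)² + (−0.38714)² = 5.97554
Variance = 5.97554 / 6 = 0.99592
SE* = √0.99592

SE* = 0.9980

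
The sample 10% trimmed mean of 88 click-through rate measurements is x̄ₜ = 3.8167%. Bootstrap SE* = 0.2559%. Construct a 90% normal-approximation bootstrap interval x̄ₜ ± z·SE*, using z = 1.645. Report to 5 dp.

Margin = 1.645 × 0.2559 = 0.420956
Interval: 3.8167 ± 0.420956

(3.39574, 4.23766)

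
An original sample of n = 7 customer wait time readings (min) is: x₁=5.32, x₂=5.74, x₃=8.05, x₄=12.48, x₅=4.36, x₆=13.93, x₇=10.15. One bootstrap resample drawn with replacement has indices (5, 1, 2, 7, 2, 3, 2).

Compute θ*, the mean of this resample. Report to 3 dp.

Resample values: 4.36, 5.32, 5.74, 10.15, 5.74, 8.05, 5.74.
Mean = (4.36 + 5.32 + 5.74 + 10.15 + 5.74 + 8.05 + 5.74) / 7 = 45.100 / 7 = 6.443

θ* = 6.443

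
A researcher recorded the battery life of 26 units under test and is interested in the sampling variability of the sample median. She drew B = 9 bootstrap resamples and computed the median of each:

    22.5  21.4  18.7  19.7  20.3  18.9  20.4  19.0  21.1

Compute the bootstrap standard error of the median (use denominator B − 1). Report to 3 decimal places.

SE* = 1.285

Bootstrap SE is the standard deviation of the 9 replicate medians.
Mean of replicates: (22.5 + 21.4 + 18.7 + 19.7 + 20.3 + 18.9 + 20.4 + 19.0 + 21.1) / 9 = 182.0000 / 9 = 20.2222
Sum of squared deviations: (+2.2778)² + (+1.1778)² + (−1.5222)² + (−0.5222)² + (+0.0778)² + (−1.3222)² + (+0.1778)² + (−1.2222)² + (+0.8778)² = 13.2156
Variance = 13.2156 / 8 = 1.6519
SE* = √1.6519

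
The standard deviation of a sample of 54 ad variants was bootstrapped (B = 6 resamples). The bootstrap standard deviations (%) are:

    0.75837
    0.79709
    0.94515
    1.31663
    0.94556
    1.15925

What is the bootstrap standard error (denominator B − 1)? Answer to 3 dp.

SE* = 0.215

Bootstrap SE is the standard deviation of the 6 replicate standard deviations.
Mean of replicates: (0.75837 + 0.79709 + 0.94515 + 1.31663 + 0.94556 + 1.15925) / 6 = 5.922050 / 6 = 0.987008
Sum of squared deviations: (−0.228638)² + (−0.189918)² + (−0.041858)² + (+0.329622)² + (−0.041448)² + (+0.172242)² = 0.230132
Variance = 0.230132 / 5 = 0.046026
SE* = √0.046026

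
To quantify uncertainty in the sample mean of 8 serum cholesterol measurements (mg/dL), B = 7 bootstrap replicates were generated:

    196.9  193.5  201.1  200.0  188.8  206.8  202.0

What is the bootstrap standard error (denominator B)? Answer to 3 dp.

SE* = 5.500

Bootstrap SE is the standard deviation of the 7 replicate means.
Mean of replicates: (196.9 + 193.5 + 201.1 + 200.0 + 188.8 + 206.8 + 202.0) / 7 = 1389.1000 / 7 = 198.4429
Sum of squared deviations: (−1.5429)² + (−4.9429)² + (+2.6571)² + (+1.5571)² + (−9.6429)² + (+8.3571)² + (+3.5571)² = 211.7771
Variance = 211.7771 / 7 = 30.2539
SE* = √30.2539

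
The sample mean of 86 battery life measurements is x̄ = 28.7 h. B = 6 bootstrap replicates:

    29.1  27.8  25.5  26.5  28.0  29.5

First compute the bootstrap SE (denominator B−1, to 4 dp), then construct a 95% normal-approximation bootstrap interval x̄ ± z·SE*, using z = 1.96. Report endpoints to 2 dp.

(25.72, 31.68)

Mean of replicates = 27.7333; sum of squared deviations = 11.5733; SE* = √(11.5733/5) = 1.5214
Margin = 1.96 × 1.5214 = 2.982
Interval: 28.7 ± 2.982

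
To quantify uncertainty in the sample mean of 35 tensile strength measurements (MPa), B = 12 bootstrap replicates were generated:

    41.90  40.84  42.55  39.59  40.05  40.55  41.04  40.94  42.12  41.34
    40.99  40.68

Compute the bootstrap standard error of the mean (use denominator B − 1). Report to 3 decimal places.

SE* = 0.841

Bootstrap SE is the standard deviation of the 12 replicate means.
Mean of replicates: (41.90 + 40.84 + 42.55 + 39.59 + 40.05 + 40.55 + 41.04 + 40.94 + 42.12 + 41.34 + 40.99 + 40.68) / 12 = 492.5900 / 12 = 41.0492
Sum of squared deviations: (+0.8508)² + (−0.2092)² + (+1.5008)² + (−1.4592)² + (−0.9992)² + (−0.4992)² + (−0.0092)² + (−0.1092)² + (+1.0708)² + (+0.2908)² + (−0.0592)² + (−0.3692)² = 7.7799
Variance = 7.7799 / 11 = 0.7073
SE* = √0.7073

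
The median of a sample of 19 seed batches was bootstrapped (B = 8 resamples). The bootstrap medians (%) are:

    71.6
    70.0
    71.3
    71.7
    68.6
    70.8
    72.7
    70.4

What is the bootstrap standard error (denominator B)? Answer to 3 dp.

SE* = 1.167

Bootstrap SE is the standard deviation of the 8 replicate medians.
Mean of replicates: (71.6 + 70.0 + 71.3 + 71.7 + 68.6 + 70.8 + 72.7 + 70.4) / 8 = 567.1000 / 8 = 70.8875
Sum of squared deviations: (+0.7125)² + (−0.8875)² + (+0.4125)² + (+0.8125)² + (−2.2875)² + (−0.0875)² + (+1.8125)² + (−0.4875)² = 10.8888
Variance = 10.8888 / 8 = 1.3611
SE* = √1.3611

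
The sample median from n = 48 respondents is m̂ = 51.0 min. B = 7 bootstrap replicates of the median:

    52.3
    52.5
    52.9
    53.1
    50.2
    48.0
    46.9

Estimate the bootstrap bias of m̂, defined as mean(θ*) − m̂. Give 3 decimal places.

bias = −0.157

mean(θ*) = (52.3 + 52.5 + 52.9 + 53.1 + 50.2 + 48.0 + 46.9) / 7 = 50.8429
bias = 50.8429 − 51.0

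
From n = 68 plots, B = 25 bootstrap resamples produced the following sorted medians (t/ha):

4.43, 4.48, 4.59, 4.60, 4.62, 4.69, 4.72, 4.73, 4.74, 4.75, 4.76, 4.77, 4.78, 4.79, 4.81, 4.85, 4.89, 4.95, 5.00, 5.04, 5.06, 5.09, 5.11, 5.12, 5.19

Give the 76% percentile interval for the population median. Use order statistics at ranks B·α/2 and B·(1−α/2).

(4.59, 5.09)

α = 0.24; lower rank = 25 × 0.120 = 3; upper rank = 25 × 0.880 = 22.
The 3rd smallest replicate is 4.59; the 22nd is 5.09.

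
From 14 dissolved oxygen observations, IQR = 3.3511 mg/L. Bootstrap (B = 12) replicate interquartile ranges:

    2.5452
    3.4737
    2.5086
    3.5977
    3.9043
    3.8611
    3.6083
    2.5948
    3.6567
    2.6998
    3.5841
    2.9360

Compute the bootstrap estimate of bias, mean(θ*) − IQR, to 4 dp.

mean(θ*) = (2.5452 + 3.4737 + 2.5086 + 3.5977 + 3.9043 + 3.8611 + 3.6083 + 2.5948 + 3.6567 + 2.6998 + 3.5841 + 2.9360) / 12 = 3.24752
bias = 3.24752 − 3.3511

bias = −0.1036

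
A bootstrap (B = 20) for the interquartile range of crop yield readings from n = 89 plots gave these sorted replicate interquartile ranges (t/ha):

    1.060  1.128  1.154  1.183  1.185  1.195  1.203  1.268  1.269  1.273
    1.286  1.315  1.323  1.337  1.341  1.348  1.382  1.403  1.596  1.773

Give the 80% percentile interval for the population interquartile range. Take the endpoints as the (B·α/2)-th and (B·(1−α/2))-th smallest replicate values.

α = 0.20; lower rank = 20 × 0.100 = 2; upper rank = 20 × 0.900 = 18.
The 2nd smallest replicate is 1.128; the 18th is 1.403.

(1.128, 1.403)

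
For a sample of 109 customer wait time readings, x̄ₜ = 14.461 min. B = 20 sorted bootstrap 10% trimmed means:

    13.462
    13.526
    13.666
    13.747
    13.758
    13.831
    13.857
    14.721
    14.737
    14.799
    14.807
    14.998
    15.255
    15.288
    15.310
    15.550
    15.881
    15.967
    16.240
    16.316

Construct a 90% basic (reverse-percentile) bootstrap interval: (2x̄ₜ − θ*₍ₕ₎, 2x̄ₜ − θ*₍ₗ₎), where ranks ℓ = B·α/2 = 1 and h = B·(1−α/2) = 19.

(12.682, 15.460)

Percentile endpoints at ranks 1 and 19: θ*₍1₎ = 13.462, θ*₍19₎ = 16.240.
Basic interval reflects these around x̄ₜ:
  lower = 2 × 14.461 − 16.240 = 12.682
  upper = 2 × 14.461 − 13.462 = 15.460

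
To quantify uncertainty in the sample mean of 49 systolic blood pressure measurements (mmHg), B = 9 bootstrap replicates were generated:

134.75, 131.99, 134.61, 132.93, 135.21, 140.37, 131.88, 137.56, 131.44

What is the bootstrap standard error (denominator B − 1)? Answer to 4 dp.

SE* = 2.9450

Bootstrap SE is the standard deviation of the 9 replicate means.
Mean of replicates: (134.75 + 131.99 + 134.61 + 132.93 + 135.21 + 140.37 + 131.88 + 137.56 + 131.44) / 9 = 1210.74000 / 9 = 134.52667
Sum of squared deviations: (+0.22333)² + (−2.53667)² + (+0.08333)² + (−1.59667)² + (+0.68333)² + (+5.84333)² + (−2.64667)² + (+3.03333)² + (−3.08667)² = 69.38580
Variance = 69.38580 / 8 = 8.67323
SE* = √8.67323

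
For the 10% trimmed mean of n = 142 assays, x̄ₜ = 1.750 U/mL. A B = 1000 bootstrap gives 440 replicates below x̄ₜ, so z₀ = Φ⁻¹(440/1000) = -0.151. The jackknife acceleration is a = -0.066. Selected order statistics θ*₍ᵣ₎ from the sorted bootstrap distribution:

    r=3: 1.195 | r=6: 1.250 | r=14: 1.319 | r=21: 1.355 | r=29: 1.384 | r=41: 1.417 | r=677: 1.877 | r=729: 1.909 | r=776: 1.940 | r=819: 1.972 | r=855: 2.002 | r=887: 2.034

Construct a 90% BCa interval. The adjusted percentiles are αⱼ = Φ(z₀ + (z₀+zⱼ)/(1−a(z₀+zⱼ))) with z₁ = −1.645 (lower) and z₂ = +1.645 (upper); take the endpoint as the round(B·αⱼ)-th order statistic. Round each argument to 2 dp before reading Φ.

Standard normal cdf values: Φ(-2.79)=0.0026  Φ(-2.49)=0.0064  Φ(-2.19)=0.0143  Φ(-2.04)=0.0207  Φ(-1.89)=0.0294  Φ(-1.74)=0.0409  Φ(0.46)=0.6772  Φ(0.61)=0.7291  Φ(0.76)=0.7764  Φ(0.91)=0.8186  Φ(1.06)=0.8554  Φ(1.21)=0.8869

Lower: z₀ + z₁ = -0.151 + (-1.645) = -1.796; 1 − a(z₀+z₁) = 1 − (-0.066)(-1.796) = 0.8815; argument = -0.151 + (-1.796)/0.8815 = -2.1885 → -2.19.
α₁ = Φ(-2.19) = 0.0143; rank = round(1000 × 0.0143) = 14; θ*₍14₎ = 1.319.
Upper: z₀ + z₂ = 1.494; 1 − a(z₀+z₂) = 1.0986; argument = 1.2089 → 1.21; α₂ = 0.8869; rank = 887; θ*₍887₎ = 2.034.

(1.319, 2.034)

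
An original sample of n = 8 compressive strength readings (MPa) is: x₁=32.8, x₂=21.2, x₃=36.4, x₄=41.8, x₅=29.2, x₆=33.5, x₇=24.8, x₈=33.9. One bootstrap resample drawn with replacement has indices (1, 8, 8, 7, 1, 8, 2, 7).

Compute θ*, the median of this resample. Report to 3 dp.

Resample values: 32.8, 33.9, 33.9, 24.8, 32.8, 33.9, 21.2, 24.8.
Sorted: 21.2, 24.8, 24.8, 32.8, 32.8, 33.9, 33.9, 33.9
Median = average of the two middle values = 32.800

θ* = 32.800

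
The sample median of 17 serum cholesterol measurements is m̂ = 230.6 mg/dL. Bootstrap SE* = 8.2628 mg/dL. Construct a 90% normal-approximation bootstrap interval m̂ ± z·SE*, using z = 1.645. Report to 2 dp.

(217.01, 244.19)

Margin = 1.645 × 8.2628 = 13.592
Interval: 230.6 ± 13.592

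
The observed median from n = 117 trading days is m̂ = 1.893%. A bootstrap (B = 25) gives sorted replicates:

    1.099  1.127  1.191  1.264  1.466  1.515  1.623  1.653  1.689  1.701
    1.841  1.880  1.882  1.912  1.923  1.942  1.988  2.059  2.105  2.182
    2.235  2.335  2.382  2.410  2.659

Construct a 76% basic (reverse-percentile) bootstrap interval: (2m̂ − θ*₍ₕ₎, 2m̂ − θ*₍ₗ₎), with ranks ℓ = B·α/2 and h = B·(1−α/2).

Percentile endpoints at ranks 3 and 22: θ*₍3₎ = 1.191, θ*₍22₎ = 2.335.
Basic interval reflects these around m̂:
  lower = 2 × 1.893 − 2.335 = 1.451
  upper = 2 × 1.893 − 1.191 = 2.595

(1.451, 2.595)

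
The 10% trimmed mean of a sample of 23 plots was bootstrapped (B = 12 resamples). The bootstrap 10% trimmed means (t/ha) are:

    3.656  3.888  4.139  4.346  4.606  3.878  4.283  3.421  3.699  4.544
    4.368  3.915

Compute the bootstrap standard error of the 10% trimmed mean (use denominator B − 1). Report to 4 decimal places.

SE* = 0.3754

Bootstrap SE is the standard deviation of the 12 replicate 10% trimmed means.
Mean of replicates: (3.656 + 3.888 + 4.139 + 4.346 + 4.606 + 3.878 + 4.283 + 3.421 + 3.699 + 4.544 + 4.368 + 3.915) / 12 = 48.74300 / 12 = 4.06192
Sum of squared deviations: (−0.40592)² + (−0.17392)² + (+0.07708)² + (+0.28408)² + (+0.54408)² + (−0.18392)² + (+0.22108)² + (−0.64092)² + (−0.36292)² + (+0.48208)² + (+0.30608)² + (−0.14692)² = 1.55055
Variance = 1.55055 / 11 = 0.14096
SE* = √0.14096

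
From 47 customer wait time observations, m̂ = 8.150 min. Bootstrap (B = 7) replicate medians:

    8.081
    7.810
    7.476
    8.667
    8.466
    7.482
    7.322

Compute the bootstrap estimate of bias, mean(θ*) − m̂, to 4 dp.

mean(θ*) = (8.081 + 7.810 + 7.476 + 8.667 + 8.466 + 7.482 + 7.322) / 7 = 7.90057
bias = 7.90057 − 8.150

bias = −0.2494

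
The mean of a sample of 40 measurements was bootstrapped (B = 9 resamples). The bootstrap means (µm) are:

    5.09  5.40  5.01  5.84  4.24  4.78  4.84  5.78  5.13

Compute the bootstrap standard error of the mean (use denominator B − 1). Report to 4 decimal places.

Bootstrap SE is the standard deviation of the 9 replicate means.
Mean of replicates: (5.09 + 5.40 + 5.01 + 5.84 + 4.24 + 4.78 + 4.84 + 5.78 + 5.13) / 9 = 46.11000 / 9 = 5.12333
Sum of squared deviations: (−0.03333)² + (+0.27667)² + (−0.11333)² + (+0.71667)² + (−0.88333)² + (−0.34333)² + (−0.28333)² + (+0.65667)² + (+0.00667)² = 2.01380
Variance = 2.01380 / 8 = 0.25172
SE* = √0.25172

SE* = 0.5017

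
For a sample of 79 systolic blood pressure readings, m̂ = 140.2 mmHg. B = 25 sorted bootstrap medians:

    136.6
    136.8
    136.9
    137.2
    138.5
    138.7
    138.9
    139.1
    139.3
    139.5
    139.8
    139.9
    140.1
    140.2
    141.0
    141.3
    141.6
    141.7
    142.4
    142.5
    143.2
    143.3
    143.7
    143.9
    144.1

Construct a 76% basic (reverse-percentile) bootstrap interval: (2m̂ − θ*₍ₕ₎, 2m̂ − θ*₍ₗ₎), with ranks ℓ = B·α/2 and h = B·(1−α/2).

(137.1, 143.5)

Percentile endpoints at ranks 3 and 22: θ*₍3₎ = 136.9, θ*₍22₎ = 143.3.
Basic interval reflects these around m̂:
  lower = 2 × 140.2 − 143.3 = 137.1
  upper = 2 × 140.2 − 136.9 = 143.5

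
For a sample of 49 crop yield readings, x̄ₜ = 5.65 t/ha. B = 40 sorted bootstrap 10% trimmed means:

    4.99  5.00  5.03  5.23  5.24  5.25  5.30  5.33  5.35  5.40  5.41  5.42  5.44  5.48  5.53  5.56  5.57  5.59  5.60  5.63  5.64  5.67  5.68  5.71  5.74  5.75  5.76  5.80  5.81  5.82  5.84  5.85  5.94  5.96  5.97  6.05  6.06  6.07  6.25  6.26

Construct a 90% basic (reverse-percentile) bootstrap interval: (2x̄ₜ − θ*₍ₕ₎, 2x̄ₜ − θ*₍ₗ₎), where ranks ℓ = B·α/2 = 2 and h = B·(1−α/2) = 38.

(5.23, 6.30)

Percentile endpoints at ranks 2 and 38: θ*₍2₎ = 5.00, θ*₍38₎ = 6.07.
Basic interval reflects these around x̄ₜ:
  lower = 2 × 5.65 − 6.07 = 5.23
  upper = 2 × 5.65 − 5.00 = 6.30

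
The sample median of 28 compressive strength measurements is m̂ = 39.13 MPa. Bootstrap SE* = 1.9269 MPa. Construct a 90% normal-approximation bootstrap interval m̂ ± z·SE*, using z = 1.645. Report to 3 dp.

Margin = 1.645 × 1.9269 = 3.1698
Interval: 39.13 ± 3.1698

(35.960, 42.300)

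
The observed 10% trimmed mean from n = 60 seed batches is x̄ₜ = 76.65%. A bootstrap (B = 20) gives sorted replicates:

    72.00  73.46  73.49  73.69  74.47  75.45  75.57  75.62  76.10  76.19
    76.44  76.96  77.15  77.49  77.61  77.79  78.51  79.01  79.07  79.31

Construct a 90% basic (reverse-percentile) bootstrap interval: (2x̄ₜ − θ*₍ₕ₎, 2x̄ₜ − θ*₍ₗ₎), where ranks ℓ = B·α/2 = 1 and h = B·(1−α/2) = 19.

Percentile endpoints at ranks 1 and 19: θ*₍1₎ = 72.00, θ*₍19₎ = 79.07.
Basic interval reflects these around x̄ₜ:
  lower = 2 × 76.65 − 79.07 = 74.23
  upper = 2 × 76.65 − 72.00 = 81.30

(74.23, 81.30)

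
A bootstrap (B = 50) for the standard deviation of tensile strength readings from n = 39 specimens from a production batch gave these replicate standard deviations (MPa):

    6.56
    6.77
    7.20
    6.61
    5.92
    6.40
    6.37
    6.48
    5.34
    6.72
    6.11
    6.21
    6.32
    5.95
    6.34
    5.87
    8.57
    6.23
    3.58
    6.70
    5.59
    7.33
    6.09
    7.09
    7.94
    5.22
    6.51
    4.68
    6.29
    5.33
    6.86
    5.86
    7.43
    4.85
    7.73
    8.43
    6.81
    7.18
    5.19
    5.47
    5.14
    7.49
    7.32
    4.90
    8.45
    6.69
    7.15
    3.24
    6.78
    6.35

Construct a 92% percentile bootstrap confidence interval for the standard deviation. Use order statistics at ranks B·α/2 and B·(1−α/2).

Sorted replicates: 3.24, 3.58, 4.68, 4.85, 4.90, 5.14, 5.19, 5.22, 5.33, 5.34, 5.47, 5.59, 5.86, 5.87, 5.92, 5.95, 6.09, 6.11, 6.21, 6.23, 6.29, 6.32, 6.34, 6.35, 6.37, 6.40, 6.48, 6.51, 6.56, 6.61, 6.69, 6.70, 6.72, 6.77, 6.78, 6.81, 6.86, 7.09, 7.15, 7.18, 7.20, 7.32, 7.33, 7.43, 7.49, 7.73, 7.94, 8.43, 8.45, 8.57
α = 0.08; lower rank = 50 × 0.040 = 2; upper rank = 50 × 0.960 = 48.
The 2nd smallest replicate is 3.58; the 48th is 8.43.

(3.58, 8.43)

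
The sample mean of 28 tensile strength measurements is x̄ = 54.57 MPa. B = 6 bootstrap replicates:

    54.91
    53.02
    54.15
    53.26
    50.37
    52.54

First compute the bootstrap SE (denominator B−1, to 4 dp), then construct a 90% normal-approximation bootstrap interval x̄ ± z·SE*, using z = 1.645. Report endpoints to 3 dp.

Mean of replicates = 53.0417; sum of squared deviations = 12.1567; SE* = √(12.1567/5) = 1.5593
Margin = 1.645 × 1.5593 = 2.5650
Interval: 54.57 ± 2.5650

(52.005, 57.135)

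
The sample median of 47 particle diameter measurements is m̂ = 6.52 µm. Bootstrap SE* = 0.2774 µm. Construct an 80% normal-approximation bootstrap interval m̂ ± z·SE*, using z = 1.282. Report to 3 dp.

Margin = 1.282 × 0.2774 = 0.3556
Interval: 6.52 ± 0.3556

(6.164, 6.876)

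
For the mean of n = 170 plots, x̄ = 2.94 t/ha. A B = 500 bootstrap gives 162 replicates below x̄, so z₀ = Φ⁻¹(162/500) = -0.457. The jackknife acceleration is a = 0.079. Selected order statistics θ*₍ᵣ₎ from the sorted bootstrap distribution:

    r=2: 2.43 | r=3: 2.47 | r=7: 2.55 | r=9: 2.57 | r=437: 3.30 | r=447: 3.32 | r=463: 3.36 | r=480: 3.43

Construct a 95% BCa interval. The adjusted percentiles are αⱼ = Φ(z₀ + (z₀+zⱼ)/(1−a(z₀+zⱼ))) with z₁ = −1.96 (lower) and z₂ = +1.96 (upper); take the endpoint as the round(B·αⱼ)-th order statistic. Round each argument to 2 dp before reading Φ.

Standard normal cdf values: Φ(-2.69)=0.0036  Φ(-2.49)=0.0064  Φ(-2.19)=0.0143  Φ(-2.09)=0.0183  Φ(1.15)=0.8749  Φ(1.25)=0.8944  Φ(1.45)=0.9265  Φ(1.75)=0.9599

(2.47, 3.32)

Lower: z₀ + z₁ = -0.457 + (-1.960) = -2.417; 1 − a(z₀+z₁) = 1 − (0.079)(-2.417) = 1.1909; argument = -0.457 + (-2.417)/1.1909 = -2.4865 → -2.49.
α₁ = Φ(-2.49) = 0.0064; rank = round(500 × 0.0064) = 3; θ*₍3₎ = 2.47.
Upper: z₀ + z₂ = 1.503; 1 − a(z₀+z₂) = 0.8813; argument = 1.2485 → 1.25; α₂ = 0.8944; rank = 447; θ*₍447₎ = 3.32.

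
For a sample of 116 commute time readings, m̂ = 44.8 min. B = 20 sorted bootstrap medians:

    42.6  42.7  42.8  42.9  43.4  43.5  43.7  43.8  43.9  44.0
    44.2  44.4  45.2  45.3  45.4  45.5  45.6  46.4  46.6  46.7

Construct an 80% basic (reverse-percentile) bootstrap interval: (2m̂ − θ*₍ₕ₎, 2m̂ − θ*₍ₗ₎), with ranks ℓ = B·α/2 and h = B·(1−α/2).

Percentile endpoints at ranks 2 and 18: θ*₍2₎ = 42.7, θ*₍18₎ = 46.4.
Basic interval reflects these around m̂:
  lower = 2 × 44.8 − 46.4 = 43.2
  upper = 2 × 44.8 − 42.7 = 46.9

(43.2, 46.9)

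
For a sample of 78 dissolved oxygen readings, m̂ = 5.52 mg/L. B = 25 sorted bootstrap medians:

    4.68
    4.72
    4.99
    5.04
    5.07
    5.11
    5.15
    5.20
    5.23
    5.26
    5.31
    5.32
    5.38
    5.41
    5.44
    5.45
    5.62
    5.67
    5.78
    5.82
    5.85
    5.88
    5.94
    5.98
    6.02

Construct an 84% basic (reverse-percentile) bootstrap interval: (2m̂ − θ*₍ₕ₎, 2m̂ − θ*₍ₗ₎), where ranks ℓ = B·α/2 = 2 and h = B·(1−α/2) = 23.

Percentile endpoints at ranks 2 and 23: θ*₍2₎ = 4.72, θ*₍23₎ = 5.94.
Basic interval reflects these around m̂:
  lower = 2 × 5.52 − 5.94 = 5.10
  upper = 2 × 5.52 − 4.72 = 6.32

(5.10, 6.32)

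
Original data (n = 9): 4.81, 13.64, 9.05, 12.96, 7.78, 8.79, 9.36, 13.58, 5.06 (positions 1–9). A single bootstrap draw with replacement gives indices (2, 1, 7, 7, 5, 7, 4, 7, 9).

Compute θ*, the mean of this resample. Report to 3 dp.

Resample values: 13.64, 4.81, 9.36, 9.36, 7.78, 9.36, 12.96, 9.36, 5.06.
Mean = (13.64 + 4.81 + 9.36 + 9.36 + 7.78 + 9.36 + 12.96 + 9.36 + 5.06) / 9 = 81.690 / 9 = 9.077

θ* = 9.077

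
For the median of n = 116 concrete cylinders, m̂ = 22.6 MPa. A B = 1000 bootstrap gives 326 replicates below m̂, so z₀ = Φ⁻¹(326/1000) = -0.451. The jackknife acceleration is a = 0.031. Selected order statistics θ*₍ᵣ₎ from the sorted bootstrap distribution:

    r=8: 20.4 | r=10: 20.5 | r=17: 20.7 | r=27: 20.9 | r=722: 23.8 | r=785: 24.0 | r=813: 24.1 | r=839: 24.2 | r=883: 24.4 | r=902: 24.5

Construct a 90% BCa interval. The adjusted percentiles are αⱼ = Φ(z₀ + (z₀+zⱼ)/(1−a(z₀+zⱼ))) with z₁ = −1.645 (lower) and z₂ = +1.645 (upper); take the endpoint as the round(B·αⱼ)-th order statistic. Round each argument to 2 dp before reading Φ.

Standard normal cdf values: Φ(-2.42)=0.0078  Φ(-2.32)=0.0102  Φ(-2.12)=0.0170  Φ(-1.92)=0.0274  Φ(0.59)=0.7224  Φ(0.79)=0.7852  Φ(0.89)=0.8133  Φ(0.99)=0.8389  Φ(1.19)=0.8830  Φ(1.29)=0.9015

(20.4, 24.0)

Lower: z₀ + z₁ = -0.451 + (-1.645) = -2.096; 1 − a(z₀+z₁) = 1 − (0.031)(-2.096) = 1.0650; argument = -0.451 + (-2.096)/1.0650 = -2.4191 → -2.42.
α₁ = Φ(-2.42) = 0.0078; rank = round(1000 × 0.0078) = 8; θ*₍8₎ = 20.4.
Upper: z₀ + z₂ = 1.194; 1 − a(z₀+z₂) = 0.9630; argument = 0.7889 → 0.79; α₂ = 0.7852; rank = 785; θ*₍785₎ = 24.0.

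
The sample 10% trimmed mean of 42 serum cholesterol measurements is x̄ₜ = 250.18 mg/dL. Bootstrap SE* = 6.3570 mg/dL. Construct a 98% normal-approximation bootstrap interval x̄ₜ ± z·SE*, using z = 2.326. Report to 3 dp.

Margin = 2.326 × 6.3570 = 14.7864
Interval: 250.18 ± 14.7864

(235.394, 264.966)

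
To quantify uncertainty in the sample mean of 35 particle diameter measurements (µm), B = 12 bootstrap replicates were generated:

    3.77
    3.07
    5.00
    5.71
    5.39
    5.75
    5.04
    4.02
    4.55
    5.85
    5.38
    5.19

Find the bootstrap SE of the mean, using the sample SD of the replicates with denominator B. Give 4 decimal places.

Bootstrap SE is the standard deviation of the 12 replicate means.
Mean of replicates: (3.77 + 3.07 + 5.00 + 5.71 + 5.39 + 5.75 + 5.04 + 4.02 + 4.55 + 5.85 + 5.38 + 5.19) / 12 = 58.72000 / 12 = 4.89333
Sum of squared deviations: (−1.12333)² + (−1.82333)² + (+0.10667)² + (+0.81667)² + (+0.49667)² + (+0.85667)² + (+0.14667)² + (−0.87333)² + (−0.34333)² + (+0.95667)² + (+0.48667)² + (+0.29667)² = 8.38747
Variance = 8.38747 / 12 = 0.69896
SE* = √0.69896

SE* = 0.8360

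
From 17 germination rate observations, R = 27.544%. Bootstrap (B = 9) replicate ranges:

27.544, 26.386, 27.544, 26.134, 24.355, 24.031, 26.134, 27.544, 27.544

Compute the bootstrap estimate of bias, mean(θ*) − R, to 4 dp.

bias = −1.1867

mean(θ*) = (27.544 + 26.386 + 27.544 + 26.134 + 24.355 + 24.031 + 26.134 + 27.544 + 27.544) / 9 = 26.35733
bias = 26.35733 − 27.544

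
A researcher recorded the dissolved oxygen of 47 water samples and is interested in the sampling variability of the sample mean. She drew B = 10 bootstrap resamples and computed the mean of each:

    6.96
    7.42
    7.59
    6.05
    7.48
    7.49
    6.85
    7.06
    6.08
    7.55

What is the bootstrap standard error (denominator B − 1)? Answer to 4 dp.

Bootstrap SE is the standard deviation of the 10 replicate means.
Mean of replicates: (6.96 + 7.42 + 7.59 + 6.05 + 7.48 + 7.49 + 6.85 + 7.06 + 6.08 + 7.55) / 10 = 70.53000 / 10 = 7.05300
Sum of squared deviations: (−0.09300)² + (+0.36700)² + (+0.53700)² + (−1.00300)² + (+0.42700)² + (+0.43700)² + (−0.20300)² + (+0.00700)² + (−0.97300)² + (+0.49700)² = 3.04601
Variance = 3.04601 / 9 = 0.33845
SE* = √0.33845

SE* = 0.5818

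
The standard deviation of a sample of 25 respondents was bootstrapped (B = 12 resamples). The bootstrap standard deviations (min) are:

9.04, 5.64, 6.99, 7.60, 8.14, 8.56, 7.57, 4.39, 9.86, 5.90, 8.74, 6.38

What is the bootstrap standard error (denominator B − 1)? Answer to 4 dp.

SE* = 1.5987

Bootstrap SE is the standard deviation of the 12 replicate standard deviations.
Mean of replicates: (9.04 + 5.64 + 6.99 + 7.60 + 8.14 + 8.56 + 7.57 + 4.39 + 9.86 + 5.90 + 8.74 + 6.38) / 12 = 88.81000 / 12 = 7.40083
Sum of squared deviations: (+1.63917)² + (−1.76083)² + (−0.41083)² + (+0.19917)² + (+0.73917)² + (+1.15917)² + (+0.16917)² + (−3.01083)² + (+2.45917)² + (−1.50083)² + (+1.33917)² + (−1.02083)² = 28.11509
Variance = 28.11509 / 11 = 2.55592
SE* = √2.55592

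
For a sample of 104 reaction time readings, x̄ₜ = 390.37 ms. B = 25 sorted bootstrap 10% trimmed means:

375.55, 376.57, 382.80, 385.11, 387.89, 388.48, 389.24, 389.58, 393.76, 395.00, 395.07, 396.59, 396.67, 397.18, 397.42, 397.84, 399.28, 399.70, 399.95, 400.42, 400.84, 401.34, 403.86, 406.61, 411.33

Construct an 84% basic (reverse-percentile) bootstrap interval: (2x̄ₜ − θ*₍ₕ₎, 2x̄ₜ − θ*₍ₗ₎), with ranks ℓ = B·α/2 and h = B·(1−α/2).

Percentile endpoints at ranks 2 and 23: θ*₍2₎ = 376.57, θ*₍23₎ = 403.86.
Basic interval reflects these around x̄ₜ:
  lower = 2 × 390.37 − 403.86 = 376.88
  upper = 2 × 390.37 − 376.57 = 404.17

(376.88, 404.17)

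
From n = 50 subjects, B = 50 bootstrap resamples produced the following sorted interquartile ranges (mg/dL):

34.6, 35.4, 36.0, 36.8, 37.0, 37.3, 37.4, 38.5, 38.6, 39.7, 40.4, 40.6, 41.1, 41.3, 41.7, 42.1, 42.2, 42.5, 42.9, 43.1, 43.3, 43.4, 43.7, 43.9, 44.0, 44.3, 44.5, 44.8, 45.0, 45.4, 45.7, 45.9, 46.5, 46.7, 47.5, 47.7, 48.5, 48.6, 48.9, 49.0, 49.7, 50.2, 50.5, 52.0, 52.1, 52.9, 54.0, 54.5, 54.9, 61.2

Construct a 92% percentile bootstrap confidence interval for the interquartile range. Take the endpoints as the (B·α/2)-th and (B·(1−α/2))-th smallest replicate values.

(35.4, 54.5)

α = 0.08; lower rank = 50 × 0.040 = 2; upper rank = 50 × 0.960 = 48.
The 2nd smallest replicate is 35.4; the 48th is 54.5.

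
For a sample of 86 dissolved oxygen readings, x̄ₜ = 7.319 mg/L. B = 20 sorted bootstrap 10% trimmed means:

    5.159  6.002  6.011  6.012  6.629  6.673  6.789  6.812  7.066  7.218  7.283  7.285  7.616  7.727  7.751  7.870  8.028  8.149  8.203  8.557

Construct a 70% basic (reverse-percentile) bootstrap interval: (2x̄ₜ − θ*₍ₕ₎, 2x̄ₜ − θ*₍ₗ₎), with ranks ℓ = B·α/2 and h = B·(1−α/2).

Percentile endpoints at ranks 3 and 17: θ*₍3₎ = 6.011, θ*₍17₎ = 8.028.
Basic interval reflects these around x̄ₜ:
  lower = 2 × 7.319 − 8.028 = 6.610
  upper = 2 × 7.319 − 6.011 = 8.627

(6.610, 8.627)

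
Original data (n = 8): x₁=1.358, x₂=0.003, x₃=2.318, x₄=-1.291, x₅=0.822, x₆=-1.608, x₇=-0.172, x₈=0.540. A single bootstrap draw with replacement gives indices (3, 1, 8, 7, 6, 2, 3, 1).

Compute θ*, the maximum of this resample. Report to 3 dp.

Resample values: 2.318, 1.358, 0.540, -0.172, -1.608, 0.003, 2.318, 1.358.
Maximum = 2.318

θ* = 2.318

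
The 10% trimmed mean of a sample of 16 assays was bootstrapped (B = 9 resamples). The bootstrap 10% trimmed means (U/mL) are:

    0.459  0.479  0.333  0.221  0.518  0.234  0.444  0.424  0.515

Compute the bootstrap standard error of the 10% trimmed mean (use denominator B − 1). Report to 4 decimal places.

Bootstrap SE is the standard deviation of the 9 replicate 10% trimmed means.
Mean of replicates: (0.459 + 0.479 + 0.333 + 0.221 + 0.518 + 0.234 + 0.444 + 0.424 + 0.515) / 9 = 3.62700 / 9 = 0.40300
Sum of squared deviations: (+0.05600)² + (+0.07600)² + (−0.07000)² + (−0.18200)² + (+0.11500)² + (−0.16900)² + (+0.04100)² + (+0.02100)² + (+0.11200)² = 0.10339
Variance = 0.10339 / 8 = 0.01292
SE* = √0.01292

SE* = 0.1137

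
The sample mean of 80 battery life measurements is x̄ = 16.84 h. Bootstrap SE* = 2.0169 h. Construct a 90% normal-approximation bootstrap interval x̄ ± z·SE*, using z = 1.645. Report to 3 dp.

(13.522, 20.158)

Margin = 1.645 × 2.0169 = 3.3178
Interval: 16.84 ± 3.3178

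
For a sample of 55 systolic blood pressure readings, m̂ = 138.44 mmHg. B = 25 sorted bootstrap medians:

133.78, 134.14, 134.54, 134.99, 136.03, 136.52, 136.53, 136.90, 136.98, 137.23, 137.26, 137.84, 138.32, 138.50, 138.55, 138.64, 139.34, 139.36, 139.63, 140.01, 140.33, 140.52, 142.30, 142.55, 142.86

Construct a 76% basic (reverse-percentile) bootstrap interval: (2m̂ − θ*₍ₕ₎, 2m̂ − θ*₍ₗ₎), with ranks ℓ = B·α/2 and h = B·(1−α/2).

(136.36, 142.34)

Percentile endpoints at ranks 3 and 22: θ*₍3₎ = 134.54, θ*₍22₎ = 140.52.
Basic interval reflects these around m̂:
  lower = 2 × 138.44 − 140.52 = 136.36
  upper = 2 × 138.44 − 134.54 = 142.34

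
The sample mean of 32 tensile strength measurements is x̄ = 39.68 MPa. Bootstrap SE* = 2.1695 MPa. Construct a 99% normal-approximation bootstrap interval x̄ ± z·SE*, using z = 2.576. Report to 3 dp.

(34.091, 45.269)

Margin = 2.576 × 2.1695 = 5.5886
Interval: 39.68 ± 5.5886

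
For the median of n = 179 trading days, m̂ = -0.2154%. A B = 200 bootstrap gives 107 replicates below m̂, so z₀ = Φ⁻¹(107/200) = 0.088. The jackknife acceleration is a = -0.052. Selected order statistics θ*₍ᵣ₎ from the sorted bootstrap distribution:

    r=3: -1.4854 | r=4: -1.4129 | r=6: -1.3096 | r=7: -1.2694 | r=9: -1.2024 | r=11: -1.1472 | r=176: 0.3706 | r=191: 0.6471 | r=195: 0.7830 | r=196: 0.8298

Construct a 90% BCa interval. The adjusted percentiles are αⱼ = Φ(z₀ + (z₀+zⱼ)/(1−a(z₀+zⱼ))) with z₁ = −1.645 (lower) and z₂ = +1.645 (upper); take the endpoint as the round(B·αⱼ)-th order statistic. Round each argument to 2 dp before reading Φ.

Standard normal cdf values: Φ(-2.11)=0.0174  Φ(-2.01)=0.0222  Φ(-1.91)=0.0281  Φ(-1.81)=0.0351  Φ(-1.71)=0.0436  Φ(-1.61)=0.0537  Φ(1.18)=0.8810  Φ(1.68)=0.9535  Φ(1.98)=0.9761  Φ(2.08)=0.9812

Lower: z₀ + z₁ = 0.088 + (-1.645) = -1.557; 1 − a(z₀+z₁) = 1 − (-0.052)(-1.557) = 0.9190; argument = 0.088 + (-1.557)/0.9190 = -1.6062 → -1.61.
α₁ = Φ(-1.61) = 0.0537; rank = round(200 × 0.0537) = 11; θ*₍11₎ = -1.1472.
Upper: z₀ + z₂ = 1.733; 1 − a(z₀+z₂) = 1.0901; argument = 1.6777 → 1.68; α₂ = 0.9535; rank = 191; θ*₍191₎ = 0.6471.

(-1.1472, 0.6471)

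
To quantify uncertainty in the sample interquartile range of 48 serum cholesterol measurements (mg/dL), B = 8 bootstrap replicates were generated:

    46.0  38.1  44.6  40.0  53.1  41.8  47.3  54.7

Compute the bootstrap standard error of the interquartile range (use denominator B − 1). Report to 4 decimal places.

Bootstrap SE is the standard deviation of the 8 replicate interquartile ranges.
Mean of replicates: (46.0 + 38.1 + 44.6 + 40.0 + 53.1 + 41.8 + 47.3 + 54.7) / 8 = 365.60000 / 8 = 45.70000
Sum of squared deviations: (+0.30000)² + (−7.60000)² + (−1.10000)² + (−5.70000)² + (+7.40000)² + (−3.90000)² + (+1.60000)² + (+9.00000)² = 245.08000
Variance = 245.08000 / 7 = 35.01143
SE* = √35.01143

SE* = 5.9170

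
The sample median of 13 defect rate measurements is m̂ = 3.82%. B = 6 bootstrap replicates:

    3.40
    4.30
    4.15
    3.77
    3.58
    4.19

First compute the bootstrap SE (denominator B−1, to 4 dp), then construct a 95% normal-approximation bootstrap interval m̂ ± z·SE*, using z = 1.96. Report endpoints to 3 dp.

(3.099, 4.541)

Mean of replicates = 3.8983; sum of squared deviations = 0.6759; SE* = √(0.6759/5) = 0.3677
Margin = 1.96 × 0.3677 = 0.7207
Interval: 3.82 ± 0.7207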